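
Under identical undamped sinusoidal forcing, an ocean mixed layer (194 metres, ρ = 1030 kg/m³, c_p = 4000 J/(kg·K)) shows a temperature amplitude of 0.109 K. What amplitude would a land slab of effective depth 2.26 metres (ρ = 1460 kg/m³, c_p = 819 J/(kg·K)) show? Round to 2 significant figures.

C_ocean = 7.99×10^8 J/(m²·K); C_land = 2.70×10^6 J/(m²·K).
A ∝ 1/C ⇒ A_land = A_ocean × C_ocean/C_land = 0.109 × 296 = 32.2 K.

32 K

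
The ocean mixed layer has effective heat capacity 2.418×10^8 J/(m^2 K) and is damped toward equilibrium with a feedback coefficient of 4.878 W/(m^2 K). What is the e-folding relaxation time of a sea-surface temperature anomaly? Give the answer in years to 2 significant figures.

Areal heat capacity C = 2.418×10^8 J/(m^2 K) (given).
Relaxation time τ = C / λ = 2.42×10^8 / 4.878 = 4.96×10^7 s.
In years: 4.96×10^7 s / (3.156×10^7 s/year) = 1.57 years.

1.6 years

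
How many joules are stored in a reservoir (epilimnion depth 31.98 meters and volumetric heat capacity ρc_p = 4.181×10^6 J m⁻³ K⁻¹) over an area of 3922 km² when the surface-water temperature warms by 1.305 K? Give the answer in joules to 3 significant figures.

6.84×10^17 J

Areal heat capacity C = ρc_p × D = 4.181×10^6 × 31.98 = 1.34×10^8 J/(m^2 K).
Heat per unit area: q = C ΔT = 1.34×10^8 × 1.305 = 1.74×10^8 J/m².
Total heat: Q = q × A = 1.74×10^8 × (3922 × 10⁶ m²) = 6.84×10^17 J.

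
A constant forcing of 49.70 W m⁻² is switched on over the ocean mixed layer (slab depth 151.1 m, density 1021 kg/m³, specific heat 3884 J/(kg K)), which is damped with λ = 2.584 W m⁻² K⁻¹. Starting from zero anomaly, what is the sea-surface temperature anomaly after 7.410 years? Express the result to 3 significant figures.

Areal heat capacity C = ρ c_p D = 1021 × 3884 × 151.1 = 5.99×10^8 J/(m²·K).
τ = C / λ = 5.99×10^8 / 2.584 = 2.32×10^8 s.
Equilibrium anomaly ΔT_eq = F / λ = 49.70 / 2.584 = 19.2 K.
t = 7.410 years = 2.34×10^8 s, so t/τ = 1.01.
ΔT(t) = ΔT_eq (1 − e^(−t/τ)) = 19.2 × (1 − e^−1.01) = 12.2 K.

12.2 K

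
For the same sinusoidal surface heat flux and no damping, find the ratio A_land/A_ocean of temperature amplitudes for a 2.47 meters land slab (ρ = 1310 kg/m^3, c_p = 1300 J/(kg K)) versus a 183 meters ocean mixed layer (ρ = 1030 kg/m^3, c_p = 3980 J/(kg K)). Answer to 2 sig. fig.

C_ocean = 1030 × 3980 × 183 = 7.50×10^8 J/(m²·K).
C_land = 1310 × 1300 × 2.47 = 4.21×10^6 J/(m²·K).
Undamped amplitude ∝ 1/C, so A_land/A_ocean = C_ocean/C_land = 178.

180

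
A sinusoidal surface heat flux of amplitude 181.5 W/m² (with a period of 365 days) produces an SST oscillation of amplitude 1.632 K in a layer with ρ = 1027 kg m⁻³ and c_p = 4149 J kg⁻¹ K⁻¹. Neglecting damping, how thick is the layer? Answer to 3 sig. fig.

ω = 2π / 3.15×10^7 s = 1.99×10^-7 s⁻¹.
Required C = F₀ / (A ω) = 181.5 / (1.632 × 1.99×10^-7) = 5.58×10^8 J/(m²·K).
D = C / (ρ c_p) = 5.58×10^8 / (1027 × 4149) = 131 m.

131 m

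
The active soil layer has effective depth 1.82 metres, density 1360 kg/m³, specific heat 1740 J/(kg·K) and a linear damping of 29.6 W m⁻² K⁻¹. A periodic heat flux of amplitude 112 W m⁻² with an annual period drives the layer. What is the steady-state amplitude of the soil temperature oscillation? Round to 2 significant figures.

3.8 K

Areal heat capacity C = ρ c_p D = 1360 × 1740 × 1.82 = 4.31×10^6 J/(m^2 K).
Angular frequency ω = 2π / T = 2π / 3.15×10^7 s = 1.99×10^-7 s⁻¹.
√((Cω)² + λ²) = √((0.858)² + 29.6²) = 29.6 W/(m²·K).
Amplitude A = F₀ / √((Cω)²+λ²) = 112 / 29.6 = 3.78 K.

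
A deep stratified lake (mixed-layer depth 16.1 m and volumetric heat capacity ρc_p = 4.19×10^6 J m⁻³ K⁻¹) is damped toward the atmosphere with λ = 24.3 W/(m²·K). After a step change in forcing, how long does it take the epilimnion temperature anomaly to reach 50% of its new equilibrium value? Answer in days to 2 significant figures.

22 days

Areal heat capacity C = ρc_p × D = 4.19×10^6 × 16.1 = 6.75×10^7 J m⁻² K⁻¹.
τ = C / λ = 6.75×10^7 / 24.3 = 2.78×10^6 s.
Fraction reached: 1 − e^(−t/τ) = 0.50 ⇒ t = −τ ln(1 − 0.50) = τ × 0.693.
t = 1.92×10^6 s = 22.3 days.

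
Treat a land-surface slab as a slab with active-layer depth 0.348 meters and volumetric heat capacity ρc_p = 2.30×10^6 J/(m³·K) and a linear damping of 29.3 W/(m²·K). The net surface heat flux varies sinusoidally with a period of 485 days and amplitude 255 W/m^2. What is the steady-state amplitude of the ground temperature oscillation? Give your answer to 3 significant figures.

Areal heat capacity C = ρc_p × D = 2.30×10^6 × 0.348 = 8.00×10^5 J/(m²·K).
Angular frequency ω = 2π / T = 2π / 4.19×10^7 s = 1.50×10^-7 s⁻¹.
√((Cω)² + λ²) = √((0.120)² + 29.3²) = 29.3 W/(m²·K).
Amplitude A = F₀ / √((Cω)²+λ²) = 255 / 29.3 = 8.70 K.

8.70 K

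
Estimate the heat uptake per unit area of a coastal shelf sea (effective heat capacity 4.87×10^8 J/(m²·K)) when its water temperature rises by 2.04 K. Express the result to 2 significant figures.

Areal heat capacity C = 4.87×10^8 J/(m²·K) (given).
ΔQ = C ΔT = 4.87×10^8 × 2.04 = 9.93×10^8 J/m².

9.9×10^8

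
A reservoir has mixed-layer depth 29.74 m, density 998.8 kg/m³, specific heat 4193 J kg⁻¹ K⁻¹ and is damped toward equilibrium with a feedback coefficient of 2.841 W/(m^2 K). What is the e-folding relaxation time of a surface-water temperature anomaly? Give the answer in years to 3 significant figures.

Areal heat capacity C = ρ c_p D = 998.8 × 4193 × 29.74 = 1.25×10^8 J/(m^2 K).
Relaxation time τ = C / λ = 1.25×10^8 / 2.841 = 4.38×10^7 s.
In years: 4.38×10^7 s / (3.156×10^7 s/year) = 1.39 years.

1.39 years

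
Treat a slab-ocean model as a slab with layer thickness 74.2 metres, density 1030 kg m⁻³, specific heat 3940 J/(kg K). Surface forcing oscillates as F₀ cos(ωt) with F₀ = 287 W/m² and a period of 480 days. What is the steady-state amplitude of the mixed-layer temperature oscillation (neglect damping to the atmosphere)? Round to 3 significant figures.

6.29 K

Areal heat capacity C = ρ c_p D = 1030 × 3940 × 74.2 = 3.01×10^8 J/(m^2 K).
Angular frequency ω = 2π / T = 2π / 4.15×10^7 s = 1.52×10^-7 s⁻¹.
Cω = 3.01×10^8 × 1.52×10^-7 = 45.6 W/(m²·K).
Amplitude A = F₀ / (Cω) = 287 / 45.6 = 6.29 K.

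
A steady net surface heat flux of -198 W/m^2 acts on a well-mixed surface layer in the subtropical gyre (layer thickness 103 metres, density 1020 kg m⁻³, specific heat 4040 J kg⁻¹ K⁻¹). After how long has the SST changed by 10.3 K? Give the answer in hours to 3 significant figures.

6130 hours

Areal heat capacity C = ρ c_p D = 1020 × 4040 × 103 = 4.24×10^8 J/(m²·K).
Time required: Δt = C ΔT / F = 4.24×10^8 × -10.3 / -198 = 2.21×10^7 s.
In hours: 2.21×10^7 s / (3600 s/hour) = 6130 hours.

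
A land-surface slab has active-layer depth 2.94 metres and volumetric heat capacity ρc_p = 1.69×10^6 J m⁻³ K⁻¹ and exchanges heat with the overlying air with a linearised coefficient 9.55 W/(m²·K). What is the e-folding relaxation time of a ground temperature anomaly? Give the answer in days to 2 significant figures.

6.0 days

Areal heat capacity C = ρc_p × D = 1.69×10^6 × 2.94 = 4.97×10^6 J/(m²·K).
Relaxation time τ = C / λ = 4.97×10^6 / 9.55 = 5.20×10^5 s.
In days: 5.20×10^5 s / (86400 s/day) = 6.02 days.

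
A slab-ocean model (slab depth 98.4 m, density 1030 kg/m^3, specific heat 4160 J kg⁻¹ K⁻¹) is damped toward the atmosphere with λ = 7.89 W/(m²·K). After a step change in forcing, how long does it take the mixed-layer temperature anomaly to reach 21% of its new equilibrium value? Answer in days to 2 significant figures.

150 days

Areal heat capacity C = ρ c_p D = 1030 × 4160 × 98.4 = 4.22×10^8 J/(m²·K).
τ = C / λ = 4.22×10^8 / 7.89 = 5.34×10^7 s.
Fraction reached: 1 − e^(−t/τ) = 0.21 ⇒ t = −τ ln(1 − 0.21) = τ × 0.236.
t = 1.26×10^7 s = 146 days.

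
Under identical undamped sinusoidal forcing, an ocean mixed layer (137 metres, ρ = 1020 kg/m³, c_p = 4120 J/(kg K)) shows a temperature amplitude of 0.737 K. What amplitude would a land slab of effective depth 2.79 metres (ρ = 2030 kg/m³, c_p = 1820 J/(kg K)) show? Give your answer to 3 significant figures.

C_ocean = 5.76×10^8 J/(m²·K); C_land = 1.03×10^7 J/(m²·K).
A ∝ 1/C ⇒ A_land = A_ocean × C_ocean/C_land = 0.737 × 55.9 = 41.2 K.

41.2 K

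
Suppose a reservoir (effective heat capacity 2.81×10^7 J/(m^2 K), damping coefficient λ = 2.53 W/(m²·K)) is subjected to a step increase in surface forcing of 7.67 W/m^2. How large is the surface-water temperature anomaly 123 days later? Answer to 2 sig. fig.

1.9 K

Areal heat capacity C = 2.81×10^7 J/(m^2 K) (given).
τ = C / λ = 2.81×10^7 / 2.53 = 1.11×10^7 s.
Equilibrium anomaly ΔT_eq = F / λ = 7.67 / 2.53 = 3.03 K.
t = 123 days = 1.06×10^7 s, so t/τ = 0.957.
ΔT(t) = ΔT_eq (1 − e^(−t/τ)) = 3.03 × (1 − e^−0.957) = 1.87 K.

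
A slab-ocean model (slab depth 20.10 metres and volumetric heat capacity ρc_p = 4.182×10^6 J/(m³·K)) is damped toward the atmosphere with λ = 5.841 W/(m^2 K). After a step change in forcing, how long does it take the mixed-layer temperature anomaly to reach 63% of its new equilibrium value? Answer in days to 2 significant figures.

170 days

Areal heat capacity C = ρc_p × D = 4.182×10^6 × 20.10 = 8.41×10^7 J/(m^2 K).
τ = C / λ = 8.41×10^7 / 5.841 = 1.44×10^7 s.
Fraction reached: 1 − e^(−t/τ) = 0.63 ⇒ t = −τ ln(1 − 0.63) = τ × 0.994.
t = 1.43×10^7 s = 166 days.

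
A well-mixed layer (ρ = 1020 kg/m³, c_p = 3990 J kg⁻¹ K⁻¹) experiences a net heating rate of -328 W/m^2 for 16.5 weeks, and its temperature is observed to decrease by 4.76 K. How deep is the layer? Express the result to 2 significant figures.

170 m

Heat input Q = F Δt = -328 × 9.98×10^6 s = -3.27×10^9 J/m².
Required areal heat capacity C = Q / ΔT = 6.88×10^8 J/(m²·K).
Depth D = C / (ρ c_p) = 6.88×10^8 / (1020 × 3990) = 169 m.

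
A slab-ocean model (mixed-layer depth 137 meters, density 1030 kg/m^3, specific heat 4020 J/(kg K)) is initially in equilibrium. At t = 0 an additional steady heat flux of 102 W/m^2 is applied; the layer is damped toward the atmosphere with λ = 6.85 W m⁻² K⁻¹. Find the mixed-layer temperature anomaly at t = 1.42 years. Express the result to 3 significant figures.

Areal heat capacity C = ρ c_p D = 1030 × 4020 × 137 = 5.67×10^8 J/(m^2 K).
τ = C / λ = 5.67×10^8 / 6.85 = 8.28×10^7 s.
Equilibrium anomaly ΔT_eq = F / λ = 102 / 6.85 = 14.9 K.
t = 1.42 years = 4.48×10^7 s, so t/τ = 0.541.
ΔT(t) = ΔT_eq (1 − e^(−t/τ)) = 14.9 × (1 − e^−0.541) = 6.22 K.

6.22 K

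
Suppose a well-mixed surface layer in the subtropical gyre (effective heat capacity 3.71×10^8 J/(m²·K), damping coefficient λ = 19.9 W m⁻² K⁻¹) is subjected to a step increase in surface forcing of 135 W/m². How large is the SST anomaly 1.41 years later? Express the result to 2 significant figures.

Areal heat capacity C = 3.71×10^8 J/(m²·K) (given).
τ = C / λ = 3.71×10^8 / 19.9 = 1.86×10^7 s.
Equilibrium anomaly ΔT_eq = F / λ = 135 / 19.9 = 6.78 K.
t = 1.41 years = 4.45×10^7 s, so t/τ = 2.39.
ΔT(t) = ΔT_eq (1 − e^(−t/τ)) = 6.78 × (1 − e^−2.39) = 6.16 K.

6.2 K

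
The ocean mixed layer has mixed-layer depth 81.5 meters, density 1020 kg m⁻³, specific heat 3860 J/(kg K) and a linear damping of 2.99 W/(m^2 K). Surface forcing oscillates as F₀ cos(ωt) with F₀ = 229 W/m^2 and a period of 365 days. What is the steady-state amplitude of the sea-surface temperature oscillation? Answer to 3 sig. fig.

Areal heat capacity C = ρ c_p D = 1020 × 3860 × 81.5 = 3.21×10^8 J/(m²·K).
Angular frequency ω = 2π / T = 2π / 3.15×10^7 s = 1.99×10^-7 s⁻¹.
√((Cω)² + λ²) = √((63.9)² + 2.99²) = 64.0 W/(m²·K).
Amplitude A = F₀ / √((Cω)²+λ²) = 229 / 64.0 = 3.58 K.

3.58 K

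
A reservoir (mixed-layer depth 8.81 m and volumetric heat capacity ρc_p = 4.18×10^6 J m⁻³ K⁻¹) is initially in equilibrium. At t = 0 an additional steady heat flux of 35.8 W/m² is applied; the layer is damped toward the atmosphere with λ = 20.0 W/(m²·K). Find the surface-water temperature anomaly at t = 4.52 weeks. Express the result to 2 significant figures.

Areal heat capacity C = ρc_p × D = 4.18×10^6 × 8.81 = 3.68×10^7 J/(m^2 K).
τ = C / λ = 3.68×10^7 / 20.0 = 1.84×10^6 s.
Equilibrium anomaly ΔT_eq = F / λ = 35.8 / 20.0 = 1.79 K.
t = 4.52 weeks = 2.73×10^6 s, so t/τ = 1.48.
ΔT(t) = ΔT_eq (1 − e^(−t/τ)) = 1.79 × (1 − e^−1.48) = 1.38 K.

1.4 K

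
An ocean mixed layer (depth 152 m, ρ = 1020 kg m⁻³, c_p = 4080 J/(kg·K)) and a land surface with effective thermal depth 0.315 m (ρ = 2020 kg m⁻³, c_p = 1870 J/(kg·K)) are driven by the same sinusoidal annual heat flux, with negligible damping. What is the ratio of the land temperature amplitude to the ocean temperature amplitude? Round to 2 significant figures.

C_ocean = 1020 × 4080 × 152 = 6.33×10^8 J/(m²·K).
C_land = 2020 × 1870 × 0.315 = 1.19×10^6 J/(m²·K).
Undamped amplitude ∝ 1/C, so A_land/A_ocean = C_ocean/C_land = 532.

530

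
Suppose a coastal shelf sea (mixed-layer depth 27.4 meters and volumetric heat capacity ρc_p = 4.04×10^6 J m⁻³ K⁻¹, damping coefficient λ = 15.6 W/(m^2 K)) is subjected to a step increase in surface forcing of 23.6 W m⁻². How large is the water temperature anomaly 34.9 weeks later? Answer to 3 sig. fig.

1.44 K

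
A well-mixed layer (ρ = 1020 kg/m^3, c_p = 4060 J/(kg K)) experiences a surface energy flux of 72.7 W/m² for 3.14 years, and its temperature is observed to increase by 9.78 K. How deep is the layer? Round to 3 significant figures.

Heat input Q = F Δt = 72.7 × 9.91×10^7 s = 7.20×10^9 J/m².
Required areal heat capacity C = Q / ΔT = 7.37×10^8 J/(m²·K).
Depth D = C / (ρ c_p) = 7.37×10^8 / (1020 × 4060) = 178 m.

178 m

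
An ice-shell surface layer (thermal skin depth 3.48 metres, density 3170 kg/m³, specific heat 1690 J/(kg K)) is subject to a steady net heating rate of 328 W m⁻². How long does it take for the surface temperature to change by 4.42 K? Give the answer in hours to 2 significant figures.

Areal heat capacity C = ρ c_p D = 3170 × 1690 × 3.48 = 1.86×10^7 J m⁻² K⁻¹.
Time required: Δt = C ΔT / F = 1.86×10^7 × 4.42 / 328 = 2.51×10^5 s.
In hours: 2.51×10^5 s / (3600 s/hour) = 69.8 hours.

70 hours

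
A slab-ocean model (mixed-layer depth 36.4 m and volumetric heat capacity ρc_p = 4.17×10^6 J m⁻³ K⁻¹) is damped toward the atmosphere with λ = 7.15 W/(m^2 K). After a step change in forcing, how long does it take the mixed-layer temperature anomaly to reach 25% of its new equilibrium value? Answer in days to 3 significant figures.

Areal heat capacity C = ρc_p × D = 4.17×10^6 × 36.4 = 1.52×10^8 J m⁻² K⁻¹.
τ = C / λ = 1.52×10^8 / 7.15 = 2.12×10^7 s.
Fraction reached: 1 − e^(−t/τ) = 0.25 ⇒ t = −τ ln(1 − 0.25) = τ × 0.288.
t = 6.11×10^6 s = 70.7 days.

70.7 days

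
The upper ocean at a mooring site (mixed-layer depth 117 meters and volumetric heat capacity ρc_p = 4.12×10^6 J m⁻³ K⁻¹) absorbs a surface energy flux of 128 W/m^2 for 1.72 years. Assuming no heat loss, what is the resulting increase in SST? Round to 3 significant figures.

Areal heat capacity C = ρc_p × D = 4.12×10^6 × 117 = 4.82×10^8 J/(m^2 K).
Net heat input Q = F Δt = 128 × (1.72 years × 3.156×10^7 s/year) = 6.95×10^9 J/m².
ΔT = Q / C = 6.95×10^9 / 4.82×10^8 = 14.4 K.

14.4 K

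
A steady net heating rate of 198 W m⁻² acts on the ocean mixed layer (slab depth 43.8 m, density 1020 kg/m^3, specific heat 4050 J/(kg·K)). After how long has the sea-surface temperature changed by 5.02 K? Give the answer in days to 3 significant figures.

53.1 days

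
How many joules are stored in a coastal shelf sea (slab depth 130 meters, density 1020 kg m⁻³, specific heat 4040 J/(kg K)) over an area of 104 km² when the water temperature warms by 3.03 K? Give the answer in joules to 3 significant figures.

1.69×10^17 J

Areal heat capacity C = ρ c_p D = 1020 × 4040 × 130 = 5.36×10^8 J/(m^2 K).
Heat per unit area: q = C ΔT = 5.36×10^8 × 3.03 = 1.62×10^9 J/m².
Total heat: Q = q × A = 1.62×10^9 × (104 × 10⁶ m²) = 1.69×10^17 J.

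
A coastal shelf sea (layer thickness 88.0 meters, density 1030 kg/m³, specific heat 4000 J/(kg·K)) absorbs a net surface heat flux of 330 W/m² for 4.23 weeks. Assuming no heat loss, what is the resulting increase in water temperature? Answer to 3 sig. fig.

Areal heat capacity C = ρ c_p D = 1030 × 4000 × 88.0 = 3.63×10^8 J/(m^2 K).
Net heat input Q = F Δt = 330 × (4.23 weeks × 6.048×10^5 s/week) = 8.44×10^8 J/m².
ΔT = Q / C = 8.44×10^8 / 3.63×10^8 = 2.33 K.

2.33 K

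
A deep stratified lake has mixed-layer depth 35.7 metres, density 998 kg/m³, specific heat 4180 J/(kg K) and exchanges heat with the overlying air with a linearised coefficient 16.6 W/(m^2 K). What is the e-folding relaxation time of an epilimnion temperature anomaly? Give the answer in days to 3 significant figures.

Areal heat capacity C = ρ c_p D = 998 × 4180 × 35.7 = 1.49×10^8 J/(m^2 K).
Relaxation time τ = C / λ = 1.49×10^8 / 16.6 = 8.97×10^6 s.
In days: 8.97×10^6 s / (86400 s/day) = 104 days.

104 days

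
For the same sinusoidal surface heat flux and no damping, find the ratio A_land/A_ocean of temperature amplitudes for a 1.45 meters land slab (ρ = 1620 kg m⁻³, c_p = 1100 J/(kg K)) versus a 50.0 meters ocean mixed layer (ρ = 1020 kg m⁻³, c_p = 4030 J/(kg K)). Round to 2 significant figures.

C_ocean = 1020 × 4030 × 50.0 = 2.06×10^8 J/(m²·K).
C_land = 1620 × 1100 × 1.45 = 2.58×10^6 J/(m²·K).
Undamped amplitude ∝ 1/C, so A_land/A_ocean = C_ocean/C_land = 79.5.

80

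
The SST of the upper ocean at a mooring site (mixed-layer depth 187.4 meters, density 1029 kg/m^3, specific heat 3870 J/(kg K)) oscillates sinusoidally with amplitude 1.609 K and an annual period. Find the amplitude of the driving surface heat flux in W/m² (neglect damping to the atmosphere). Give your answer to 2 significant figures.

240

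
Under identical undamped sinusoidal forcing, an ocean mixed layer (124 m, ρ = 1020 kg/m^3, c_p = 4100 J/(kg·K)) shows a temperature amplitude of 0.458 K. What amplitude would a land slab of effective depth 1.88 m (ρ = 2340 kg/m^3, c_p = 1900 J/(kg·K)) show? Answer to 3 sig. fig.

C_ocean = 5.19×10^8 J/(m²·K); C_land = 8.36×10^6 J/(m²·K).
A ∝ 1/C ⇒ A_land = A_ocean × C_ocean/C_land = 0.458 × 62.0 = 28.4 K.

28.4 K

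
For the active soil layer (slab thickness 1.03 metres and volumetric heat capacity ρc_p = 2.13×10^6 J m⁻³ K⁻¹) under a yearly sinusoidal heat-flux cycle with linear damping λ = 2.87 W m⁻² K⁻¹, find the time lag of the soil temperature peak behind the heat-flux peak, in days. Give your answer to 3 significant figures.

8.78 days

Areal heat capacity C = ρc_p × D = 2.13×10^6 × 1.03 = 2.19×10^6 J m⁻² K⁻¹.
ω = 2π / 3.15×10^7 s = 1.99×10^-7 s⁻¹.
Phase lag φ = arctan(Cω/λ) = arctan(0.437/2.87) = 0.151 rad.
Time lag = φ / ω = 0.151 / 1.99×10^-7 = 7.59×10^5 s = 8.78 days.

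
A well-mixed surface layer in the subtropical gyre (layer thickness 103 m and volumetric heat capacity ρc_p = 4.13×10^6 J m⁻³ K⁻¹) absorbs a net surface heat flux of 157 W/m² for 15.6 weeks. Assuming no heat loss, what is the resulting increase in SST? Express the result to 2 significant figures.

3.5 K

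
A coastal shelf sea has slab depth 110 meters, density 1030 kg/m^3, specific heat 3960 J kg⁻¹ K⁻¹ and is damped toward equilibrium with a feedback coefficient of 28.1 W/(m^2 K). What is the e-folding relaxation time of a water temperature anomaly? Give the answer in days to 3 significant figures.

185 days

Areal heat capacity C = ρ c_p D = 1030 × 3960 × 110 = 4.49×10^8 J/(m^2 K).
Relaxation time τ = C / λ = 4.49×10^8 / 28.1 = 1.60×10^7 s.
In days: 1.60×10^7 s / (86400 s/day) = 185 days.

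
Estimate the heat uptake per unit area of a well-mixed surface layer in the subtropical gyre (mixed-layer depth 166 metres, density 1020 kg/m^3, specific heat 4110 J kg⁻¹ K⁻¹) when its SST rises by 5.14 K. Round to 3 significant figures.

3.58×10^9

Areal heat capacity C = ρ c_p D = 1020 × 4110 × 166 = 6.96×10^8 J/(m^2 K).
ΔQ = C ΔT = 6.96×10^8 × 5.14 = 3.58×10^9 J/m².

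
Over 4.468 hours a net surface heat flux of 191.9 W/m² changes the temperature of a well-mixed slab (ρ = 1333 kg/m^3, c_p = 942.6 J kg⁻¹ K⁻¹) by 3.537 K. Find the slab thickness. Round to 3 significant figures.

0.695 m

Heat input Q = F Δt = 191.9 × 16100 s = 3.09×10^6 J/m².
Required areal heat capacity C = Q / ΔT = 8.73×10^5 J/(m²·K).
Depth D = C / (ρ c_p) = 8.73×10^5 / (1333 × 942.6) = 0.695 m.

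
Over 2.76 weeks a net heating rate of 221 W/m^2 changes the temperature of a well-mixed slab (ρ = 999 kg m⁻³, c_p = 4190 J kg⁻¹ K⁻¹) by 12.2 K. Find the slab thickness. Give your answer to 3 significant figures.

7.22 m

Heat input Q = F Δt = 221 × 1.67×10^6 s = 3.69×10^8 J/m².
Required areal heat capacity C = Q / ΔT = 3.02×10^7 J/(m²·K).
Depth D = C / (ρ c_p) = 3.02×10^7 / (999 × 4190) = 7.22 m.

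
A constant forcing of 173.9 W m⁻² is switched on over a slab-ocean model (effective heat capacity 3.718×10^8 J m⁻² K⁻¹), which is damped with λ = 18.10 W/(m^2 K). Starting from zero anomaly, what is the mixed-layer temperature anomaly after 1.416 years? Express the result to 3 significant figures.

8.52 K

Areal heat capacity C = 3.718×10^8 J m⁻² K⁻¹ (given).
τ = C / λ = 3.72×10^8 / 18.10 = 2.05×10^7 s.
Equilibrium anomaly ΔT_eq = F / λ = 173.9 / 18.10 = 9.61 K.
t = 1.416 years = 4.47×10^7 s, so t/τ = 2.18.
ΔT(t) = ΔT_eq (1 − e^(−t/τ)) = 9.61 × (1 − e^−2.18) = 8.52 K.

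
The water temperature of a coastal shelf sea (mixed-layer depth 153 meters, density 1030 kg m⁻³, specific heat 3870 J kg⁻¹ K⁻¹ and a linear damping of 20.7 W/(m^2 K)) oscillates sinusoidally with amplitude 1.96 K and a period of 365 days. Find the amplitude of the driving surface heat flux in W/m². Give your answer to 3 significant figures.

242

Areal heat capacity C = ρ c_p D = 1030 × 3870 × 153 = 6.10×10^8 J/(m²·K).
ω = 2π / 3.15×10^7 s = 1.99×10^-7 s⁻¹.
√((Cω)² + λ²) = √((122)² + 20.7²) = 123 W/(m²·K).
F₀ = A × √((Cω)²+λ²) = 1.96 × 123 = 242 W/m².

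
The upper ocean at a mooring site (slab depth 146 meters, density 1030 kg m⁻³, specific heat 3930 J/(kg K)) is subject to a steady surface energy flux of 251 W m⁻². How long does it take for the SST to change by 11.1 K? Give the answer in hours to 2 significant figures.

7300 hours

Areal heat capacity C = ρ c_p D = 1030 × 3930 × 146 = 5.91×10^8 J/(m²·K).
Time required: Δt = C ΔT / F = 5.91×10^8 × 11.1 / 251 = 2.61×10^7 s.
In hours: 2.61×10^7 s / (3600 s/hour) = 7260 hours.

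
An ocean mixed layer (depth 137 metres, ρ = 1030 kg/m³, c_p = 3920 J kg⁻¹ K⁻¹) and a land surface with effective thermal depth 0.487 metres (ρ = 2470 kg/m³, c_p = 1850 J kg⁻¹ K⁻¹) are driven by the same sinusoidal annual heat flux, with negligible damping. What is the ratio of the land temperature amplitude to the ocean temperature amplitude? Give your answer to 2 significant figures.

C_ocean = 1030 × 3920 × 137 = 5.53×10^8 J/(m²·K).
C_land = 2470 × 1850 × 0.487 = 2.23×10^6 J/(m²·K).
Undamped amplitude ∝ 1/C, so A_land/A_ocean = C_ocean/C_land = 249.

250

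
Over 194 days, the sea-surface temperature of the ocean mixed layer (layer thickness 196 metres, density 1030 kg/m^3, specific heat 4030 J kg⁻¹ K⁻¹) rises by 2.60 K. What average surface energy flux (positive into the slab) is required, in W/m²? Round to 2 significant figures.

130

Areal heat capacity C = ρ c_p D = 1030 × 4030 × 196 = 8.14×10^8 J/(m²·K).
Required heat per unit area: Q = C ΔT = 8.14×10^8 × 2.60 = 2.12×10^9 J/m².
Flux F = Q / Δt = 2.12×10^9 / 1.68×10^7 s = 126 W/m².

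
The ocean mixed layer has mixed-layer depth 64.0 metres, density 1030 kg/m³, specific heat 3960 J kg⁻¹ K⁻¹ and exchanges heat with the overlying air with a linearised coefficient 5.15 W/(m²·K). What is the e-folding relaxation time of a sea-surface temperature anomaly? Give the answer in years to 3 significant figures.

Areal heat capacity C = ρ c_p D = 1030 × 3960 × 64.0 = 2.61×10^8 J/(m²·K).
Relaxation time τ = C / λ = 2.61×10^8 / 5.15 = 5.07×10^7 s.
In years: 5.07×10^7 s / (3.156×10^7 s/year) = 1.61 years.

1.61 years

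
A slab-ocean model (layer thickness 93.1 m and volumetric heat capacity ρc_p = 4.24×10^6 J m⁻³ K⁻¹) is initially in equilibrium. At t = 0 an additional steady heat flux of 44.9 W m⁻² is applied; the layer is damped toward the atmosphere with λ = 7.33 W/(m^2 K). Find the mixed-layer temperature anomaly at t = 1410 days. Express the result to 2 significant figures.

Areal heat capacity C = ρc_p × D = 4.24×10^6 × 93.1 = 3.95×10^8 J m⁻² K⁻¹.
τ = C / λ = 3.95×10^8 / 7.33 = 5.39×10^7 s.
Equilibrium anomaly ΔT_eq = F / λ = 44.9 / 7.33 = 6.13 K.
t = 1410 days = 1.22×10^8 s, so t/τ = 2.26.
ΔT(t) = ΔT_eq (1 − e^(−t/τ)) = 6.13 × (1 − e^−2.26) = 5.49 K.

5.5 K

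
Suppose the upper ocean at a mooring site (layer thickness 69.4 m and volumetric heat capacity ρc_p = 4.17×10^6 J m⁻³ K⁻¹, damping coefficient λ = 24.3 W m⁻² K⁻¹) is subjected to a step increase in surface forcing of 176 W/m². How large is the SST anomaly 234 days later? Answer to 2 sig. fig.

Areal heat capacity C = ρc_p × D = 4.17×10^6 × 69.4 = 2.89×10^8 J m⁻² K⁻¹.
τ = C / λ = 2.89×10^8 / 24.3 = 1.19×10^7 s.
Equilibrium anomaly ΔT_eq = F / λ = 176 / 24.3 = 7.24 K.
t = 234 days = 2.02×10^7 s, so t/τ = 1.70.
ΔT(t) = ΔT_eq (1 − e^(−t/τ)) = 7.24 × (1 − e^−1.70) = 5.92 K.

5.9 K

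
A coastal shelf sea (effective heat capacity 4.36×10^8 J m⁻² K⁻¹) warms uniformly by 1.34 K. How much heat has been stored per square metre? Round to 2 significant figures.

5.8×10^8

Areal heat capacity C = 4.36×10^8 J m⁻² K⁻¹ (given).
ΔQ = C ΔT = 4.36×10^8 × 1.34 = 5.84×10^8 J/m².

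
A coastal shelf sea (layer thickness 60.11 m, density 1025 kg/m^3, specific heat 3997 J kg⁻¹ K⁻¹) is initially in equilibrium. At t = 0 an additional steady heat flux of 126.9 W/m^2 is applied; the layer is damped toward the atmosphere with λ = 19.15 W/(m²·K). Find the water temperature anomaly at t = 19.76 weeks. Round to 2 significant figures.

Areal heat capacity C = ρ c_p D = 1025 × 3997 × 60.11 = 2.46×10^8 J m⁻² K⁻¹.
τ = C / λ = 2.46×10^8 / 19.15 = 1.29×10^7 s.
Equilibrium anomaly ΔT_eq = F / λ = 126.9 / 19.15 = 6.63 K.
t = 19.76 weeks = 1.20×10^7 s, so t/τ = 0.929.
ΔT(t) = ΔT_eq (1 − e^(−t/τ)) = 6.63 × (1 − e^−0.929) = 4.01 K.

4.0 K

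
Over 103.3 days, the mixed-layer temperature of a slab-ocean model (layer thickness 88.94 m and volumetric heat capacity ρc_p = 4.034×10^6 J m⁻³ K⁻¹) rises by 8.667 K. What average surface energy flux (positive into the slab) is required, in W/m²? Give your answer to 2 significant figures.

Areal heat capacity C = ρc_p × D = 4.034×10^6 × 88.94 = 3.59×10^8 J/(m²·K).
Required heat per unit area: Q = C ΔT = 3.59×10^8 × 8.667 = 3.11×10^9 J/m².
Flux F = Q / Δt = 3.11×10^9 / 8.93×10^6 s = 348 W/m².

350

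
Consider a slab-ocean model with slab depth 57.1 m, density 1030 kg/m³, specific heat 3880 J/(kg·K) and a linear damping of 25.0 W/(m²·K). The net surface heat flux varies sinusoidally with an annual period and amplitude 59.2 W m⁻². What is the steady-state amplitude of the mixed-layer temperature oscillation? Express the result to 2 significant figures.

1.1 K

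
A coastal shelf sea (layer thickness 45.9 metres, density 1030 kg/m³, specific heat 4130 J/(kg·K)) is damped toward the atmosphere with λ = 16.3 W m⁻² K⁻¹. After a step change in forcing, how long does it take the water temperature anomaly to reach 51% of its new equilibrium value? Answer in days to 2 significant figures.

99 days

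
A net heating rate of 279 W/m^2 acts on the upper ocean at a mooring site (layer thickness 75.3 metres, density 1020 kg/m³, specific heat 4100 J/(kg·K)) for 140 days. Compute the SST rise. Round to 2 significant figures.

Areal heat capacity C = ρ c_p D = 1020 × 4100 × 75.3 = 3.15×10^8 J/(m²·K).
Net heat input Q = F Δt = 279 × (140 days × 86400 s/day) = 3.37×10^9 J/m².
ΔT = Q / C = 3.37×10^9 / 3.15×10^8 = 10.7 K.

11 K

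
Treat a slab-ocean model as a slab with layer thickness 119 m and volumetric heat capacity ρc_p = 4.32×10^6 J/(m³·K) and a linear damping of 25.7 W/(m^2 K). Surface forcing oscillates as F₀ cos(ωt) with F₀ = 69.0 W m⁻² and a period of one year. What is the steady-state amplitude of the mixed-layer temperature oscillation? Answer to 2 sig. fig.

0.65 K

Areal heat capacity C = ρc_p × D = 4.32×10^6 × 119 = 5.14×10^8 J m⁻² K⁻¹.
Angular frequency ω = 2π / T = 2π / 3.15×10^7 s = 1.99×10^-7 s⁻¹.
√((Cω)² + λ²) = √((102)² + 25.7²) = 106 W/(m²·K).
Amplitude A = F₀ / √((Cω)²+λ²) = 69.0 / 106 = 0.653 K.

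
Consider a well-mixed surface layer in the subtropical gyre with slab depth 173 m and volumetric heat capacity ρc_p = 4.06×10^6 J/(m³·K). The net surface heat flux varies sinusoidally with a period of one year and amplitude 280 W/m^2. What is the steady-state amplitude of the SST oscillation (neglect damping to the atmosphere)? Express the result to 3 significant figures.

Areal heat capacity C = ρc_p × D = 4.06×10^6 × 173 = 7.02×10^8 J/(m^2 K).
Angular frequency ω = 2π / T = 2π / 3.15×10^7 s = 1.99×10^-7 s⁻¹.
Cω = 7.02×10^8 × 1.99×10^-7 = 140 W/(m²·K).
Amplitude A = F₀ / (Cω) = 280 / 140 = 2.00 K.

2.00 K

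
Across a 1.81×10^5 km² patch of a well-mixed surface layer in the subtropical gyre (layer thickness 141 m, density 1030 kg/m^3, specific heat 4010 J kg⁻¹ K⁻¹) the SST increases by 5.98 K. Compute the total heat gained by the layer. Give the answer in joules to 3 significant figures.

Areal heat capacity C = ρ c_p D = 1030 × 4010 × 141 = 5.82×10^8 J/(m^2 K).
Heat per unit area: q = C ΔT = 5.82×10^8 × 5.98 = 3.48×10^9 J/m².
Total heat: Q = q × A = 3.48×10^9 × (1.81×10^5 × 10⁶ m²) = 6.30×10^20 J.

6.30×10^20 J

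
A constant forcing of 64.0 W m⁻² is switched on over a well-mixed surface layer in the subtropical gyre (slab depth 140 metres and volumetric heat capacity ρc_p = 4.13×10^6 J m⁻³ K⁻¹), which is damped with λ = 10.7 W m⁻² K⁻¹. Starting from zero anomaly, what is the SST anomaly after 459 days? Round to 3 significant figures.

Areal heat capacity C = ρc_p × D = 4.13×10^6 × 140 = 5.78×10^8 J/(m²·K).
τ = C / λ = 5.78×10^8 / 10.7 = 5.40×10^7 s.
Equilibrium anomaly ΔT_eq = F / λ = 64.0 / 10.7 = 5.98 K.
t = 459 days = 3.97×10^7 s, so t/τ = 0.734.
ΔT(t) = ΔT_eq (1 − e^(−t/τ)) = 5.98 × (1 − e^−0.734) = 3.11 K.

3.11 K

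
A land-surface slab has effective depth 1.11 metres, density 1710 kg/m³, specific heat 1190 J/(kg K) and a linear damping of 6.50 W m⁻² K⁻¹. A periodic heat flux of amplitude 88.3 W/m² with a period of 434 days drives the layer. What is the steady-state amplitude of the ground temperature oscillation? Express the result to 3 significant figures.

13.6 K

Areal heat capacity C = ρ c_p D = 1710 × 1190 × 1.11 = 2.26×10^6 J/(m^2 K).
Angular frequency ω = 2π / T = 2π / 3.75×10^7 s = 1.68×10^-7 s⁻¹.
√((Cω)² + λ²) = √((0.378)² + 6.50²) = 6.51 W/(m²·K).
Amplitude A = F₀ / √((Cω)²+λ²) = 88.3 / 6.51 = 13.6 K.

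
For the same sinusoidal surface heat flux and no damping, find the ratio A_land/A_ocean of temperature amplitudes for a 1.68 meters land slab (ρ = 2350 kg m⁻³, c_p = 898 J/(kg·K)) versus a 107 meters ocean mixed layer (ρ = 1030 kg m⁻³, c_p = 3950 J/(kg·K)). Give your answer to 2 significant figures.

C_ocean = 1030 × 3950 × 107 = 4.35×10^8 J/(m²·K).
C_land = 2350 × 898 × 1.68 = 3.55×10^6 J/(m²·K).
Undamped amplitude ∝ 1/C, so A_land/A_ocean = C_ocean/C_land = 123.

120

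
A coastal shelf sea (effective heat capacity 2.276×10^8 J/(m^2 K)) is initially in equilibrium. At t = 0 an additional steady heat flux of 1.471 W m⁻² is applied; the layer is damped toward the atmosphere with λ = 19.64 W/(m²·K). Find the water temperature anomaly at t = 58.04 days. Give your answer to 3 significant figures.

0.0263 K

Areal heat capacity C = 2.276×10^8 J/(m^2 K) (given).
τ = C / λ = 2.28×10^8 / 19.64 = 1.16×10^7 s.
Equilibrium anomaly ΔT_eq = F / λ = 1.471 / 19.64 = 0.0749 K.
t = 58.04 days = 5.01×10^6 s, so t/τ = 0.433.
ΔT(t) = ΔT_eq (1 − e^(−t/τ)) = 0.0749 × (1 − e^−0.433) = 0.0263 K.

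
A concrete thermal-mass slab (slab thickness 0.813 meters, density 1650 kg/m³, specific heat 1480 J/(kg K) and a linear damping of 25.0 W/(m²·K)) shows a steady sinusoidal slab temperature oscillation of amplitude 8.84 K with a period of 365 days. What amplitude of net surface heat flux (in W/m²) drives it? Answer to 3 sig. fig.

Areal heat capacity C = ρ c_p D = 1650 × 1480 × 0.813 = 1.99×10^6 J m⁻² K⁻¹.
ω = 2π / 3.15×10^7 s = 1.99×10^-7 s⁻¹.
√((Cω)² + λ²) = √((0.396)² + 25.0²) = 25.0 W/(m²·K).
F₀ = A × √((Cω)²+λ²) = 8.84 × 25.0 = 221 W/m².

221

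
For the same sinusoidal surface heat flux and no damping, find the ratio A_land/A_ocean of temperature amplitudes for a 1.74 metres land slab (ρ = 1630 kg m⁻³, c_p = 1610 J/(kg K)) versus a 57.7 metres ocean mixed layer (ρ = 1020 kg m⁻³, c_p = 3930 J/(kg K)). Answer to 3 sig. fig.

C_ocean = 1020 × 3930 × 57.7 = 2.31×10^8 J/(m²·K).
C_land = 1630 × 1610 × 1.74 = 4.57×10^6 J/(m²·K).
Undamped amplitude ∝ 1/C, so A_land/A_ocean = C_ocean/C_land = 50.7.

50.7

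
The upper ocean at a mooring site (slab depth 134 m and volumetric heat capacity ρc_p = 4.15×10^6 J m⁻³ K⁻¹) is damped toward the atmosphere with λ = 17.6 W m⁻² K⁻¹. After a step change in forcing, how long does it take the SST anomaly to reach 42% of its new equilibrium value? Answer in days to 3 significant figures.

Areal heat capacity C = ρc_p × D = 4.15×10^6 × 134 = 5.56×10^8 J m⁻² K⁻¹.
τ = C / λ = 5.56×10^8 / 17.6 = 3.16×10^7 s.
Fraction reached: 1 − e^(−t/τ) = 0.42 ⇒ t = −τ ln(1 − 0.42) = τ × 0.545.
t = 1.72×10^7 s = 199 days.

199 days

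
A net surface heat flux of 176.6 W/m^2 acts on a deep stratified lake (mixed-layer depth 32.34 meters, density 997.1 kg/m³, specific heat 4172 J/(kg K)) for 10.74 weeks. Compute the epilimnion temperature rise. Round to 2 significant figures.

Areal heat capacity C = ρ c_p D = 997.1 × 4172 × 32.34 = 1.35×10^8 J/(m^2 K).
Net heat input Q = F Δt = 176.6 × (10.74 weeks × 6.048×10^5 s/week) = 1.15×10^9 J/m².
ΔT = Q / C = 1.15×10^9 / 1.35×10^8 = 8.53 K.

8.5 K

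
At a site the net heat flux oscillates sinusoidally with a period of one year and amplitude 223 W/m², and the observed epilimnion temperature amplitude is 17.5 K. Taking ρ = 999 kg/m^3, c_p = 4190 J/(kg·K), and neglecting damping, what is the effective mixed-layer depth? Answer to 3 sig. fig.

15.3 m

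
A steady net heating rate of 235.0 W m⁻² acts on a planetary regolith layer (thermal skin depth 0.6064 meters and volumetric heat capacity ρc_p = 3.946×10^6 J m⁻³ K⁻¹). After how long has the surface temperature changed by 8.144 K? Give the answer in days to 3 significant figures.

Areal heat capacity C = ρc_p × D = 3.946×10^6 × 0.6064 = 2.39×10^6 J/(m²·K).
Time required: Δt = C ΔT / F = 2.39×10^6 × 8.144 / 235.0 = 82900 s.
In days: 82900 s / (86400 s/day) = 0.960 days.

0.960 days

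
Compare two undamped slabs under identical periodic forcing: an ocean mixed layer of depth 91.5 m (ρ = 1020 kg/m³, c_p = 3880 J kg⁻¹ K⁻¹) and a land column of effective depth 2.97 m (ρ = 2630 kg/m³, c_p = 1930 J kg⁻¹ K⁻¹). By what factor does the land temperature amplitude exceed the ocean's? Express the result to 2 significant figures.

24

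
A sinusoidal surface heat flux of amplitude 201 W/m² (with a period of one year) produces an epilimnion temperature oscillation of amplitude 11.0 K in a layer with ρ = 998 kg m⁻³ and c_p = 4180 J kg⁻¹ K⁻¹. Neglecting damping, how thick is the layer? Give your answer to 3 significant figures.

22.0 m

ω = 2π / 3.15×10^7 s = 1.99×10^-7 s⁻¹.
Required C = F₀ / (A ω) = 201 / (11.0 × 1.99×10^-7) = 9.17×10^7 J/(m²·K).
D = C / (ρ c_p) = 9.17×10^7 / (998 × 4180) = 22.0 m.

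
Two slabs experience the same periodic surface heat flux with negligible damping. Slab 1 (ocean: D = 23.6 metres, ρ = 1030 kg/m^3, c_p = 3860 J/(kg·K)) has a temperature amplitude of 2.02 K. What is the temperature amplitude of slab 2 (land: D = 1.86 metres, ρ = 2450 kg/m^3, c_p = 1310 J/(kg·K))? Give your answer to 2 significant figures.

32 K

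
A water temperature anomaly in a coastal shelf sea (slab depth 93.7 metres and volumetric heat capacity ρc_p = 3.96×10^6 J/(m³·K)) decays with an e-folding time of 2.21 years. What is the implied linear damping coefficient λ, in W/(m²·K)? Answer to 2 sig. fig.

5.3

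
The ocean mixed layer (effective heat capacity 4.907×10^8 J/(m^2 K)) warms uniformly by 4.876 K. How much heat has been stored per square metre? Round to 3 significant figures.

Areal heat capacity C = 4.907×10^8 J/(m^2 K) (given).
ΔQ = C ΔT = 4.91×10^8 × 4.876 = 2.39×10^9 J/m².

2.39×10^9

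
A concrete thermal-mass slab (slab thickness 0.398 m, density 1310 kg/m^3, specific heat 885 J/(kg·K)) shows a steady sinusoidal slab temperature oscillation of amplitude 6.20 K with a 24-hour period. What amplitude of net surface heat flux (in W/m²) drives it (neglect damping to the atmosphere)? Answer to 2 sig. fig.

Areal heat capacity C = ρ c_p D = 1310 × 885 × 0.398 = 4.61×10^5 J/(m^2 K).
ω = 2π / 86400 s = 7.27×10^-5 s⁻¹.
Cω = 4.61×10^5 × 7.27×10^-5 = 33.6 W/(m²·K).
F₀ = A × Cω = 6.20 × 33.6 = 208 W/m².

210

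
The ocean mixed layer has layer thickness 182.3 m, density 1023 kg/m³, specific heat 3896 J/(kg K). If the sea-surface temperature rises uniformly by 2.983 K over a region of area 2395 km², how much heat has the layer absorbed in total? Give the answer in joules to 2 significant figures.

5.2×10^18 J

Areal heat capacity C = ρ c_p D = 1023 × 3896 × 182.3 = 7.27×10^8 J m⁻² K⁻¹.
Heat per unit area: q = C ΔT = 7.27×10^8 × 2.983 = 2.17×10^9 J/m².
Total heat: Q = q × A = 2.17×10^9 × (2395 × 10⁶ m²) = 5.19×10^18 J.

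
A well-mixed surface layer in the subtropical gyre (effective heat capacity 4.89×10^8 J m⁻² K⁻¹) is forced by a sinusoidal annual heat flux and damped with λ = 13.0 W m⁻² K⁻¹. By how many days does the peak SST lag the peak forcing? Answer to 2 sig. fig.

Areal heat capacity C = 4.89×10^8 J m⁻² K⁻¹ (given).
ω = 2π / 3.15×10^7 s = 1.99×10^-7 s⁻¹.
Phase lag φ = arctan(Cω/λ) = arctan(97.4/13.0) = 1.44 rad.
Time lag = φ / ω = 1.44 / 1.99×10^-7 = 7.22×10^6 s = 83.5 days.

84 days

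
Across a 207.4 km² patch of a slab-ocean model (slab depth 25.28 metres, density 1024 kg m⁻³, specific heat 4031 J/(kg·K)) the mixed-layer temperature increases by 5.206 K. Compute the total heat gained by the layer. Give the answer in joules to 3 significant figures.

1.13×10^17 J

Areal heat capacity C = ρ c_p D = 1024 × 4031 × 25.28 = 1.04×10^8 J/(m^2 K).
Heat per unit area: q = C ΔT = 1.04×10^8 × 5.206 = 5.43×10^8 J/m².
Total heat: Q = q × A = 5.43×10^8 × (207.4 × 10⁶ m²) = 1.13×10^17 J.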